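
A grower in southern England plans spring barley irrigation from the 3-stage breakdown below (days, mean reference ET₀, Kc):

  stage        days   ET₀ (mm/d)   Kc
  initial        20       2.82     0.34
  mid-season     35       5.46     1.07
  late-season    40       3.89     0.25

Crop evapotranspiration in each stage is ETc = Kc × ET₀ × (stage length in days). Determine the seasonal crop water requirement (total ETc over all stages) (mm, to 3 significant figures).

initial: 0.34 × 2.82 × 20 = 19.18 mm
mid-season: 1.07 × 5.46 × 35 = 204.48 mm
late-season: 0.25 × 3.89 × 40 = 38.90 mm
Seasonal total = 262.56 mm

263 mm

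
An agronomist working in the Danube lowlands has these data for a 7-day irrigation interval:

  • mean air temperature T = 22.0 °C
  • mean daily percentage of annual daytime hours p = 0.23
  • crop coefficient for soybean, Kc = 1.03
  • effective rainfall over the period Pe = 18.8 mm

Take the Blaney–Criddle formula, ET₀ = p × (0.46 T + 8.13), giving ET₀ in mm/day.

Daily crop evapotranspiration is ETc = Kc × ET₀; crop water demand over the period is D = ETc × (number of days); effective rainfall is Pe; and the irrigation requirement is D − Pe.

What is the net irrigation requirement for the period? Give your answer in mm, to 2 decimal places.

11.46 mm

ET₀ = 0.23 × (0.46 × 22.0 + 8.13) = 0.23 × 18.250 = 4.1975 mm/d
ETc = Kc × ET₀ = 1.03 × 4.1975 = 4.3234 mm/d
Crop demand D = ETc × 7 d = 4.3234 × 7 = 30.264 mm
D − Pe = 30.264 − 18.8 = 11.464 mm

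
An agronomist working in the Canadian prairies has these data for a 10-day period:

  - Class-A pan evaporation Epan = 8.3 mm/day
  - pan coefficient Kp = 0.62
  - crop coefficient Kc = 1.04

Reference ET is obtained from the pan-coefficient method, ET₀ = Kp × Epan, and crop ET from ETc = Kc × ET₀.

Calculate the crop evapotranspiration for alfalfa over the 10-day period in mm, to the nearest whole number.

54 mm

ET₀ = 0.62 × 8.3 = 5.1460 mm/d
ETc = Kc × ET₀ = 1.04 × 5.1460 = 5.3518 mm/d
Over 10 days: 5.3518 × 10 = 53.518 mm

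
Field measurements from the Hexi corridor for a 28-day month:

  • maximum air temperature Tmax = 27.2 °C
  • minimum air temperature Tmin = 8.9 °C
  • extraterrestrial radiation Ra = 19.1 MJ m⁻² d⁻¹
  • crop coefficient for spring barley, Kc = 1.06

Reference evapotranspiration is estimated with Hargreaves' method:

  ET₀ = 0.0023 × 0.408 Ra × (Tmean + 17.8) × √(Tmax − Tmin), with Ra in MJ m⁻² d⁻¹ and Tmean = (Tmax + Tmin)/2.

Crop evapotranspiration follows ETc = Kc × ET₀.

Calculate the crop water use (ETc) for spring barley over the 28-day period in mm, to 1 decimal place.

81.6 mm

Tmean = (27.2 + 8.9)/2 = 18.05 °C
0.408 Ra = 0.408 × 19.1 = 7.7928 mm/d equivalent
ET₀ = 0.0023 × 7.7928 × (18.05 + 17.8) × √18.3 = 0.0023 × 7.7928 × 35.85 × 4.2778 = 2.7487 mm/d
ETc = Kc × ET₀ = 1.06 × 2.7487 = 2.9136 mm/d
Over 28 days: 2.9136 × 28 = 81.581 mm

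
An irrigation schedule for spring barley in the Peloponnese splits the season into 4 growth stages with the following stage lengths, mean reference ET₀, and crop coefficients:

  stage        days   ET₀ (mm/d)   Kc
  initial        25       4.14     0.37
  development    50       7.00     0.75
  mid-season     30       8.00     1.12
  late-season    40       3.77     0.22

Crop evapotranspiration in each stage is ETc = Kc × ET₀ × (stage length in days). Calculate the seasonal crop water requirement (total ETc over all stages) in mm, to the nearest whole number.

initial: 0.37 × 4.14 × 25 = 38.30 mm
development: 0.75 × 7.00 × 50 = 262.50 mm
mid-season: 1.12 × 8.00 × 30 = 268.80 mm
late-season: 0.22 × 3.77 × 40 = 33.18 mm
Seasonal total = 602.78 mm

603 mm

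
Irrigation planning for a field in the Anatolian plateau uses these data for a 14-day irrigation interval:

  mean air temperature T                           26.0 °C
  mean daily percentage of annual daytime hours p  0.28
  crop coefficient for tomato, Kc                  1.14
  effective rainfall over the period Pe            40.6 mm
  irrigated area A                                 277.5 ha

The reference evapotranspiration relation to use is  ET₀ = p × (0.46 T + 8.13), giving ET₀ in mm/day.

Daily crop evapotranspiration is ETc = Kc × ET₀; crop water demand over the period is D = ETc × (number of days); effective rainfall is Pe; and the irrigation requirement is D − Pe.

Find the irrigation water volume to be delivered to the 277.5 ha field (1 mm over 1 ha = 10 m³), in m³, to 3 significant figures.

ET₀ = 0.28 × (0.46 × 26.0 + 8.13) = 0.28 × 20.090 = 5.6252 mm/d
ETc = Kc × ET₀ = 1.14 × 5.6252 = 6.4127 mm/d
Crop demand D = ETc × 14 d = 6.4127 × 14 = 89.778 mm
D − Pe = 89.778 − 40.6 = 49.178 mm
Volume = 49.178 mm × 277.5 ha × 10 = 136469.0 m³

136000 m³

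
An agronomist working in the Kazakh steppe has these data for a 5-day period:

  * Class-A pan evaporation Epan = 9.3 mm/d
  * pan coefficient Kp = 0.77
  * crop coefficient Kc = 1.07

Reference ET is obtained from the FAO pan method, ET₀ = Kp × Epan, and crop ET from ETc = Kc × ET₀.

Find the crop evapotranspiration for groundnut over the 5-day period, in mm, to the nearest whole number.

38 mm

ET₀ = 0.77 × 9.3 = 7.1610 mm/d
ETc = Kc × ET₀ = 1.07 × 7.1610 = 7.6623 mm/d
Over 5 days: 7.6623 × 5 = 38.312 mm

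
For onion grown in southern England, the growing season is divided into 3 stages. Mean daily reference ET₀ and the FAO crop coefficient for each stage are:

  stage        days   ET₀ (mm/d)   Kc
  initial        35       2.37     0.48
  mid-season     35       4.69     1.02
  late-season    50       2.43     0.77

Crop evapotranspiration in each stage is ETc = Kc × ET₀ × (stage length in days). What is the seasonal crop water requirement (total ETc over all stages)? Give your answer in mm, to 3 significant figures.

initial: 0.48 × 2.37 × 35 = 39.82 mm
mid-season: 1.02 × 4.69 × 35 = 167.43 mm
late-season: 0.77 × 2.43 × 50 = 93.56 mm
Seasonal total = 300.81 mm

301 mm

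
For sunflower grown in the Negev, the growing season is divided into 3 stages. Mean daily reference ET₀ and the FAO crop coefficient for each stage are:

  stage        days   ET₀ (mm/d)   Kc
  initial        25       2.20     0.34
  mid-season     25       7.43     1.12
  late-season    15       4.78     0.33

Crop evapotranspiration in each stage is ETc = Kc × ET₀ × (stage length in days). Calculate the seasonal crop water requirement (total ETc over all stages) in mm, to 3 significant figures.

initial: 0.34 × 2.20 × 25 = 18.70 mm
mid-season: 1.12 × 7.43 × 25 = 208.04 mm
late-season: 0.33 × 4.78 × 15 = 23.66 mm
Seasonal total = 250.40 mm

250 mm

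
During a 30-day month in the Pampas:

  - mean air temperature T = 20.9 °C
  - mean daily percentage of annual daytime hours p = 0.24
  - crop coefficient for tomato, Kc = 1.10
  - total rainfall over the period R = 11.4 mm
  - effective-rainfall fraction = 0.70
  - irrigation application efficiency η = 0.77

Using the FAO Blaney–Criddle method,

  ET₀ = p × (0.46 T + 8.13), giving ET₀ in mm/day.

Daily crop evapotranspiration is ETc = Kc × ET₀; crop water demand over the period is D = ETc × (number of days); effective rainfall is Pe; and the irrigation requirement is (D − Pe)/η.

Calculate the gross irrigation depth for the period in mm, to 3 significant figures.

172 mm

ET₀ = 0.24 × (0.46 × 20.9 + 8.13) = 0.24 × 17.744 = 4.2586 mm/d
ETc = Kc × ET₀ = 1.10 × 4.2586 = 4.6845 mm/d
Crop demand D = ETc × 30 d = 4.6845 × 30 = 140.535 mm
Pe = 0.70 × 11.4 = 7.980 mm
D − Pe = 140.535 − 7.980 = 132.555 mm
Gross irrigation = 132.555 / 0.77 = 172.149 mm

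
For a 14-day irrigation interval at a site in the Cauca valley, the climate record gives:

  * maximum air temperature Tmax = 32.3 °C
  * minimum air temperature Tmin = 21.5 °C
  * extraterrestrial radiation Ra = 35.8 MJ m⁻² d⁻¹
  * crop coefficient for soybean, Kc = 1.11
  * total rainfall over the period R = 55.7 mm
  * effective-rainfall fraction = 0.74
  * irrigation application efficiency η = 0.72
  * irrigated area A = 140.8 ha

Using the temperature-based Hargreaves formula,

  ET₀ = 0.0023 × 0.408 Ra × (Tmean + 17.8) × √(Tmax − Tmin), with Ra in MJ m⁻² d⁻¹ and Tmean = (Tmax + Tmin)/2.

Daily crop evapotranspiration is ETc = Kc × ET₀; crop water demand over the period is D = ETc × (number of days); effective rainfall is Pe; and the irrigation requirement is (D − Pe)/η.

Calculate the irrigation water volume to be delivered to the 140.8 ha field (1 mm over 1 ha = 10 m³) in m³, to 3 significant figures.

Tmean = (32.3 + 21.5)/2 = 26.90 °C
0.408 Ra = 0.408 × 35.8 = 14.6064 mm/d equivalent
ET₀ = 0.0023 × 14.6064 × (26.90 + 17.8) × √10.8 = 0.0023 × 14.6064 × 44.70 × 3.2863 = 4.9350 mm/d
ETc = Kc × ET₀ = 1.11 × 4.9350 = 5.4779 mm/d
Crop demand D = ETc × 14 d = 5.4779 × 14 = 76.691 mm
Pe = 0.74 × 55.7 = 41.218 mm
D − Pe = 76.691 − 41.218 = 35.473 mm
Gross irrigation = 35.473 / 0.72 = 49.268 mm
Volume = 49.268 mm × 140.8 ha × 10 = 69369.3 m³

69400 m³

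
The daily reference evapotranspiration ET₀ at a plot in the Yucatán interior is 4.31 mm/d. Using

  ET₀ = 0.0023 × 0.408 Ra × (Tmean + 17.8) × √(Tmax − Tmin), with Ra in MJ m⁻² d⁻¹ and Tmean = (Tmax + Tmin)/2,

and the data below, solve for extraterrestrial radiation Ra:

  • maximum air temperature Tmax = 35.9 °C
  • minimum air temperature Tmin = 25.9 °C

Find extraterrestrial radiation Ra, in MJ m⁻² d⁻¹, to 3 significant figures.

29.8 MJ m⁻² d⁻¹

Tmean = (35.9+25.9)/2 = 30.90 °C; ΔT = 10.0
Ra = ET₀ / [0.0023 × 0.408 × (Tmean+17.8) × √ΔT]
   = 4.31 / (0.0023 × 0.408 × 48.70 × 3.1623) = 29.823 MJ m⁻² d⁻¹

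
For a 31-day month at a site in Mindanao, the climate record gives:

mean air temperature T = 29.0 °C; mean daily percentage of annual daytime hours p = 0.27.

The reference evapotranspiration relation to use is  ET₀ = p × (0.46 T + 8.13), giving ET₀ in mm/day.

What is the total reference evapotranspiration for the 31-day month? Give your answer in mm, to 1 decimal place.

ET₀ = 0.27 × (0.46 × 29.0 + 8.13) = 0.27 × 21.470 = 5.7969 mm/d
Monthly total = 5.7969 × 31 = 179.704 mm

179.7 mm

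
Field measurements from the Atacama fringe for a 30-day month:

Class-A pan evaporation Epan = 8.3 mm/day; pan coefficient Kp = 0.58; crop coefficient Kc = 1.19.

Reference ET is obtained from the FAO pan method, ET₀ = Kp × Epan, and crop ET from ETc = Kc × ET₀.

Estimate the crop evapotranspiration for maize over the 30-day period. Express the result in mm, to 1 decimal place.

ET₀ = 0.58 × 8.3 = 4.8140 mm/d
ETc = Kc × ET₀ = 1.19 × 4.8140 = 5.7287 mm/d
Over 30 days: 5.7287 × 30 = 171.861 mm

171.9 mm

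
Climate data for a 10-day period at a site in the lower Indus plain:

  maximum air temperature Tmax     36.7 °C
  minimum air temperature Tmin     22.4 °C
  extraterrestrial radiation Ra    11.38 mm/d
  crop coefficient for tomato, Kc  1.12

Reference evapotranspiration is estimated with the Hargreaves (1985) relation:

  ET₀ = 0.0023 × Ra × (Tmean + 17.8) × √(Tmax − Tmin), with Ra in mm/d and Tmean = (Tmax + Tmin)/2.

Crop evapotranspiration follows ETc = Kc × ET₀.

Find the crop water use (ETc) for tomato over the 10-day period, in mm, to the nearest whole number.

Tmean = (36.7 + 22.4)/2 = 29.55 °C
ET₀ = 0.0023 × 11.38 × (29.55 + 17.8) × √14.3 = 0.0023 × 11.38 × 47.35 × 3.7815 = 4.6866 mm/d
ETc = Kc × ET₀ = 1.12 × 4.6866 = 5.2490 mm/d
Over 10 days: 5.2490 × 10 = 52.490 mm

52 mm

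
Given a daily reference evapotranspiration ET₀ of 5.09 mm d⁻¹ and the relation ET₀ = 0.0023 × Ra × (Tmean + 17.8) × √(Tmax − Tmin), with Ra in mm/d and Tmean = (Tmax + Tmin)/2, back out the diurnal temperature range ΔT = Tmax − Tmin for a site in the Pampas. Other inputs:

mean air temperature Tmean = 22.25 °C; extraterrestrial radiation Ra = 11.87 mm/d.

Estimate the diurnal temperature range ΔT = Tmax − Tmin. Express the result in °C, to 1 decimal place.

√ΔT = ET₀ / [0.0023 × Ra × (Tmean+17.8)] = 5.09 / (0.0023 × 11.87 × 40.05) = 4.6552
ΔT = 4.6552² = 21.671 °C

21.7 °C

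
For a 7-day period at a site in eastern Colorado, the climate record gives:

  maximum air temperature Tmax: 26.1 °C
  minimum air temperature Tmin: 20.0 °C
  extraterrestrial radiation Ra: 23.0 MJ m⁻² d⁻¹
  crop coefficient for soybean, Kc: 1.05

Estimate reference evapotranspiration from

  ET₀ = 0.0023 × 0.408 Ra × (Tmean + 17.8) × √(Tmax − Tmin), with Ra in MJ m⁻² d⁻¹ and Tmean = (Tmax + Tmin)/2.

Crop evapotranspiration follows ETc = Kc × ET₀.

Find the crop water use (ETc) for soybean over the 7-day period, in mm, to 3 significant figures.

Tmean = (26.1 + 20.0)/2 = 23.05 °C
0.408 Ra = 0.408 × 23.0 = 9.3840 mm/d equivalent
ET₀ = 0.0023 × 9.3840 × (23.05 + 17.8) × √6.1 = 0.0023 × 9.3840 × 40.85 × 2.4698 = 2.1776 mm/d
ETc = Kc × ET₀ = 1.05 × 2.1776 = 2.2865 mm/d
Over 7 days: 2.2865 × 7 = 16.006 mm

16.0 mm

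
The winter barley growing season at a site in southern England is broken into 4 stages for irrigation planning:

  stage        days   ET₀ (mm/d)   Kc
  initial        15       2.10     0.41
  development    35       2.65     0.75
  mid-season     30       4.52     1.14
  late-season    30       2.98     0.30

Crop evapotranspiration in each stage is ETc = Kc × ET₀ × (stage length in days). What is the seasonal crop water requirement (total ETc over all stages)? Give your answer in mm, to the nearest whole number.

initial: 0.41 × 2.10 × 15 = 12.92 mm
development: 0.75 × 2.65 × 35 = 69.56 mm
mid-season: 1.14 × 4.52 × 30 = 154.58 mm
late-season: 0.30 × 2.98 × 30 = 26.82 mm
Seasonal total = 263.88 mm

264 mm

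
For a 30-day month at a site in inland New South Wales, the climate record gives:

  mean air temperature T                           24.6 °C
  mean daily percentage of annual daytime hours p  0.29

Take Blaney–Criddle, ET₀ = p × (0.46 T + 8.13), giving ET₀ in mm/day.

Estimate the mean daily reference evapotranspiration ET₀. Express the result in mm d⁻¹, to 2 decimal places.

5.64 mm d⁻¹

ET₀ = 0.29 × (0.46 × 24.6 + 8.13) = 0.29 × 19.446 = 5.6393 mm/d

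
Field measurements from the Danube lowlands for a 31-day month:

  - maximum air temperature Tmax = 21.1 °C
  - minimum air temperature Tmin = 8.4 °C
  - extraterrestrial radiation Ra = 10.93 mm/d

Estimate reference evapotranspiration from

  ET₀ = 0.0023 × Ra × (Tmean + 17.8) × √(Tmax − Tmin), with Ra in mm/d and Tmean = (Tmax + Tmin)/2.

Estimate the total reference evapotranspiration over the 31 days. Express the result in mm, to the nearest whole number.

Tmean = (21.1 + 8.4)/2 = 14.75 °C
ET₀ = 0.0023 × 10.93 × (14.75 + 17.8) × √12.7 = 0.0023 × 10.93 × 32.55 × 3.5637 = 2.9161 mm/d
Over 31 days: 2.9161 × 31 = 90.399 mm

90 mm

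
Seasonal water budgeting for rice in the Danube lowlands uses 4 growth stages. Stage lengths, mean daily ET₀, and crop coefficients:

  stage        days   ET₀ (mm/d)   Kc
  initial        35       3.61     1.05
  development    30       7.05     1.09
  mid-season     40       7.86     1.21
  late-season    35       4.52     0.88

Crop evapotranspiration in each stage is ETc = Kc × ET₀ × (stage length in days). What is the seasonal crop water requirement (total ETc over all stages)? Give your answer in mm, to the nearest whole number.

883 mm

initial: 1.05 × 3.61 × 35 = 132.67 mm
development: 1.09 × 7.05 × 30 = 230.54 mm
mid-season: 1.21 × 7.86 × 40 = 380.42 mm
late-season: 0.88 × 4.52 × 35 = 139.22 mm
Seasonal total = 882.85 mm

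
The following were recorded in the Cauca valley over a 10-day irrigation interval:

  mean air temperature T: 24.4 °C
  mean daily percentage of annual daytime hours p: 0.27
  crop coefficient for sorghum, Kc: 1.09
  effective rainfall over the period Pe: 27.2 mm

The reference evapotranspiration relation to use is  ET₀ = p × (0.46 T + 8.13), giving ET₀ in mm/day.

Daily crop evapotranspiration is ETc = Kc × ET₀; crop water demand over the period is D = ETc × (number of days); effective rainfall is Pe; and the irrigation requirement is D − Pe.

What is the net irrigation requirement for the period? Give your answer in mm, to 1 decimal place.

29.8 mm

ET₀ = 0.27 × (0.46 × 24.4 + 8.13) = 0.27 × 19.354 = 5.2256 mm/d
ETc = Kc × ET₀ = 1.09 × 5.2256 = 5.6959 mm/d
Crop demand D = ETc × 10 d = 5.6959 × 10 = 56.959 mm
D − Pe = 56.959 − 27.2 = 29.759 mm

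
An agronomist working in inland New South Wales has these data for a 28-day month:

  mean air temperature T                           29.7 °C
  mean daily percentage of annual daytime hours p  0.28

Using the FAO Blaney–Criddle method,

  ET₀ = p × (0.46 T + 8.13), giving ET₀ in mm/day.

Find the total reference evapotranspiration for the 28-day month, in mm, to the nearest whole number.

171 mm

ET₀ = 0.28 × (0.46 × 29.7 + 8.13) = 0.28 × 21.792 = 6.1018 mm/d
Monthly total = 6.1018 × 28 = 170.850 mm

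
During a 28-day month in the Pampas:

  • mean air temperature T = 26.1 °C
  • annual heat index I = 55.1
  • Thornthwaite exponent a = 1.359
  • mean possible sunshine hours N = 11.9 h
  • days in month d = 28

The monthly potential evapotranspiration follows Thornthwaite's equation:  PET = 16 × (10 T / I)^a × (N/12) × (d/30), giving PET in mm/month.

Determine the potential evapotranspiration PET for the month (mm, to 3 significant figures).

123 mm

10T/I = 10 × 26.1 / 55.1 = 4.7368
(10T/I)^a = 4.7368^1.359 = 8.2791
Uncorrected PET = 16 × 8.2791 = 132.466 mm
Correction = (N/12)(d/30) = (11.9/12)(28/30) = 0.9256
PET = 132.466 × 0.9256 = 122.611 mm/month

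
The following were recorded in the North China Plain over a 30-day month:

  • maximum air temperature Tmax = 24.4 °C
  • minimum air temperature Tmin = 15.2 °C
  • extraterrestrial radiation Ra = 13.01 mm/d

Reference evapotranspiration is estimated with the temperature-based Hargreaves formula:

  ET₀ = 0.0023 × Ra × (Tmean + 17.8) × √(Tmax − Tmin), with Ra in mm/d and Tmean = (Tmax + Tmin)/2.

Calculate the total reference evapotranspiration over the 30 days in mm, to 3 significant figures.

Tmean = (24.4 + 15.2)/2 = 19.80 °C
ET₀ = 0.0023 × 13.01 × (19.80 + 17.8) × √9.2 = 0.0023 × 13.01 × 37.60 × 3.0332 = 3.4127 mm/d
Over 30 days: 3.4127 × 30 = 102.381 mm

102 mm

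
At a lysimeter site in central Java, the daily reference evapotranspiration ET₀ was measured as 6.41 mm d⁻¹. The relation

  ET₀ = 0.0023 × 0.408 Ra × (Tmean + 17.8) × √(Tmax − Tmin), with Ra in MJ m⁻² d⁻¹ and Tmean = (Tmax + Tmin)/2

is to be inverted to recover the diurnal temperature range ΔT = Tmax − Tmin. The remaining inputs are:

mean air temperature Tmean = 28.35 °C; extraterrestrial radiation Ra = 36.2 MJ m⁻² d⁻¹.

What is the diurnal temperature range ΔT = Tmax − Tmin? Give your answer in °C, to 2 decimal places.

√ΔT = ET₀ / [0.0023 × 0.408 × Ra × (Tmean+17.8)] = 6.41 / (0.0023 × 14.7696 × 46.15) = 4.0887
ΔT = 4.0887² = 16.717 °C

16.72 °C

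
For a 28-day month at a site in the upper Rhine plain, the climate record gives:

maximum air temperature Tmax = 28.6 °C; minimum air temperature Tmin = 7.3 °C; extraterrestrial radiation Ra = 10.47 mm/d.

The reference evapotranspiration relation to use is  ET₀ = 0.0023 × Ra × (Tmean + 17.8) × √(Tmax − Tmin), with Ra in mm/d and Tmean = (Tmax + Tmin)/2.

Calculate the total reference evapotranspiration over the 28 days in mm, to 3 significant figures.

111 mm

Tmean = (28.6 + 7.3)/2 = 17.95 °C
ET₀ = 0.0023 × 10.47 × (17.95 + 17.8) × √21.3 = 0.0023 × 10.47 × 35.75 × 4.6152 = 3.9732 mm/d
Over 28 days: 3.9732 × 28 = 111.250 mm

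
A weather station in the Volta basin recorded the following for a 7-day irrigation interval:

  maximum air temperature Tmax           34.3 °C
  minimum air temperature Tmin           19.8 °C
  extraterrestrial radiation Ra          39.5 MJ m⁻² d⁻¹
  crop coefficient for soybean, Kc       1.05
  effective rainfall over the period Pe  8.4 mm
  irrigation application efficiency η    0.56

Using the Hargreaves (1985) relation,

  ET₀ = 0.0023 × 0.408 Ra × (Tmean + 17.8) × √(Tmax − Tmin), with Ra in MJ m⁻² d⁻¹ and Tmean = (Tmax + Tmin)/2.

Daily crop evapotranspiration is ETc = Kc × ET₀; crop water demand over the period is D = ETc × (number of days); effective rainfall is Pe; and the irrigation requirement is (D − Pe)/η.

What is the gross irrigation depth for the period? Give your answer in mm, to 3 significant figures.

Tmean = (34.3 + 19.8)/2 = 27.05 °C
0.408 Ra = 0.408 × 39.5 = 16.1160 mm/d equivalent
ET₀ = 0.0023 × 16.1160 × (27.05 + 17.8) × √14.5 = 0.0023 × 16.1160 × 44.85 × 3.8079 = 6.3304 mm/d
ETc = Kc × ET₀ = 1.05 × 6.3304 = 6.6469 mm/d
Crop demand D = ETc × 7 d = 6.6469 × 7 = 46.528 mm
D − Pe = 46.528 − 8.4 = 38.128 mm
Gross irrigation = 38.128 / 0.56 = 68.086 mm

68.1 mm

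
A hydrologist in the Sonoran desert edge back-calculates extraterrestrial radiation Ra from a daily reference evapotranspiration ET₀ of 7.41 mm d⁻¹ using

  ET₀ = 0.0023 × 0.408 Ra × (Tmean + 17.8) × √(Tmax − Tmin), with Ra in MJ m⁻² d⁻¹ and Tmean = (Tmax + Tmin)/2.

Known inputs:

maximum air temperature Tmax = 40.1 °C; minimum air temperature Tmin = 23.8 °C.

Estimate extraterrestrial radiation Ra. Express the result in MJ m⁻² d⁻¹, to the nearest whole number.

Tmean = (40.1+23.8)/2 = 31.95 °C; ΔT = 16.3
Ra = ET₀ / [0.0023 × 0.408 × (Tmean+17.8) × √ΔT]
   = 7.41 / (0.0023 × 0.408 × 49.75 × 4.0373) = 39.314 MJ m⁻² d⁻¹

39 MJ m⁻² d⁻¹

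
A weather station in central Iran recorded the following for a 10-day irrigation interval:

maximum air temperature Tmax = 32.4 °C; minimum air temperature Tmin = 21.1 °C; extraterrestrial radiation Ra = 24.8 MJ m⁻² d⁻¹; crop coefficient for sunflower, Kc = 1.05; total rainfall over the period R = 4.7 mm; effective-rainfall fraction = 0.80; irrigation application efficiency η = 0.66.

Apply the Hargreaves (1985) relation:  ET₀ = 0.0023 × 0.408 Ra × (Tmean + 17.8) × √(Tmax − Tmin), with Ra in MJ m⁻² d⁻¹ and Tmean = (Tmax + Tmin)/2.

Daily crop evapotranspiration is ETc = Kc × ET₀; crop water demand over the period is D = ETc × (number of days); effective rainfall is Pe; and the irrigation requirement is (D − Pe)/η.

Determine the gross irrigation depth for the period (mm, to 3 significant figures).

49.7 mm

Tmean = (32.4 + 21.1)/2 = 26.75 °C
0.408 Ra = 0.408 × 24.8 = 10.1184 mm/d equivalent
ET₀ = 0.0023 × 10.1184 × (26.75 + 17.8) × √11.3 = 0.0023 × 10.1184 × 44.55 × 3.3615 = 3.4851 mm/d
ETc = Kc × ET₀ = 1.05 × 3.4851 = 3.6594 mm/d
Crop demand D = ETc × 10 d = 3.6594 × 10 = 36.594 mm
Pe = 0.80 × 4.7 = 3.760 mm
D − Pe = 36.594 − 3.760 = 32.834 mm
Gross irrigation = 32.834 / 0.66 = 49.748 mm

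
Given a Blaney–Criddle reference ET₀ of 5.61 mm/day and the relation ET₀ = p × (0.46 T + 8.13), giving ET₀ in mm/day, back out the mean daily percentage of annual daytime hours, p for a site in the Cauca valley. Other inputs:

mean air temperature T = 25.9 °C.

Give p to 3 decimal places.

0.280

p = ET₀ / (0.46 T + 8.13) = 5.61 / (0.46 × 25.9 + 8.13) = 5.61 / 20.044 = 0.2799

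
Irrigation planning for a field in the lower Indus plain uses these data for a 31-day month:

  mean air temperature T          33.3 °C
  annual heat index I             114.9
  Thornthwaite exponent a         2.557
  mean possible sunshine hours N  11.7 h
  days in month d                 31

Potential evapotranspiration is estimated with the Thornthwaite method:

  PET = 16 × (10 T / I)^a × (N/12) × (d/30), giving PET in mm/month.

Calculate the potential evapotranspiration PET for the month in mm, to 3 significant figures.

245 mm

10T/I = 10 × 33.3 / 114.9 = 2.8982
(10T/I)^a = 2.8982^2.557 = 15.1937
Uncorrected PET = 16 × 15.1937 = 243.099 mm
Correction = (N/12)(d/30) = (11.7/12)(31/30) = 1.0075
PET = 243.099 × 1.0075 = 244.922 mm/month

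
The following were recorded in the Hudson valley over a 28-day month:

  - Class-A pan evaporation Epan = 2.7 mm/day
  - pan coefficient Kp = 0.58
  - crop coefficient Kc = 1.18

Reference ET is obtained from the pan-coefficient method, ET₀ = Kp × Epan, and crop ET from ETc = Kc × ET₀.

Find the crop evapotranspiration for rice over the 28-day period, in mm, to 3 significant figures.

ET₀ = 0.58 × 2.7 = 1.5660 mm/d
ETc = Kc × ET₀ = 1.18 × 1.5660 = 1.8479 mm/d
Over 28 days: 1.8479 × 28 = 51.741 mm

51.7 mm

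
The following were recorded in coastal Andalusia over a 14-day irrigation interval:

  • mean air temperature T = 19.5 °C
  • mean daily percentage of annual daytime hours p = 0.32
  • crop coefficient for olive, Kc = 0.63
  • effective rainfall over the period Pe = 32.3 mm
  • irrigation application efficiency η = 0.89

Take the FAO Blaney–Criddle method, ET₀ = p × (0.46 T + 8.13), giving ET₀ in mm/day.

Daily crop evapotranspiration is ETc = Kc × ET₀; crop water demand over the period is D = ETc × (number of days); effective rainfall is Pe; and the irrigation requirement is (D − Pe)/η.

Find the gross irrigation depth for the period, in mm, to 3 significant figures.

ET₀ = 0.32 × (0.46 × 19.5 + 8.13) = 0.32 × 17.100 = 5.4720 mm/d
ETc = Kc × ET₀ = 0.63 × 5.4720 = 3.4474 mm/d
Crop demand D = ETc × 14 d = 3.4474 × 14 = 48.264 mm
D − Pe = 48.264 − 32.3 = 15.964 mm
Gross irrigation = 15.964 / 0.89 = 17.937 mm

17.9 mm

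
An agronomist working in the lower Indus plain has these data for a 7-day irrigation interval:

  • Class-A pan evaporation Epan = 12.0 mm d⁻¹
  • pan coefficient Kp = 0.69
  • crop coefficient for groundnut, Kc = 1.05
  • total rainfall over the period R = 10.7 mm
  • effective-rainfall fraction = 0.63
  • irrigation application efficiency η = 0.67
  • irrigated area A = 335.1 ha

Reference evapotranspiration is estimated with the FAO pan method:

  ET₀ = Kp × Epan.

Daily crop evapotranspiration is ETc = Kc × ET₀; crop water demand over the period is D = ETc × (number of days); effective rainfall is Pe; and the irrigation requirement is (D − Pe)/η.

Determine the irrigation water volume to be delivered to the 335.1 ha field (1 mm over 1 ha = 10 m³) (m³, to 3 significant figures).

ET₀ = 0.69 × 12.0 = 8.2800 mm/d
ETc = Kc × ET₀ = 1.05 × 8.2800 = 8.6940 mm/d
Crop demand D = ETc × 7 d = 8.6940 × 7 = 60.858 mm
Pe = 0.63 × 10.7 = 6.741 mm
D − Pe = 60.858 − 6.741 = 54.117 mm
Gross irrigation = 54.117 / 0.67 = 80.772 mm
Volume = 80.772 mm × 335.1 ha × 10 = 270667.0 m³

271000 m³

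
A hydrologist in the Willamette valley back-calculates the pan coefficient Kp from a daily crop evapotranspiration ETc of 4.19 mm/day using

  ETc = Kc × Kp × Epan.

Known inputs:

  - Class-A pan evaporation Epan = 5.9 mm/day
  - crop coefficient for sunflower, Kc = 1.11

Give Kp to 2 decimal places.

0.64

ETc = Kc × Kp × Epan  ⇒  Kp = ETc / (Kc × Epan)
Kp = 4.19 / (1.11 × 5.9) = 4.19 / 6.549 = 0.6398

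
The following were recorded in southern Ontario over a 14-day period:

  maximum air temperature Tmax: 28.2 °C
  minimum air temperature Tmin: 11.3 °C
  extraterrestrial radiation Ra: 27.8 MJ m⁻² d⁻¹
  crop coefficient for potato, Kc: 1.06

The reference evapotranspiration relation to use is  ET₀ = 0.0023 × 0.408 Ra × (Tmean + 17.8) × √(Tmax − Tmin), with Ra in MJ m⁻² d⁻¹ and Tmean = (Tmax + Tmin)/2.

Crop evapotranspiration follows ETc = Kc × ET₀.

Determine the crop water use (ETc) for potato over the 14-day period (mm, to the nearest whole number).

Tmean = (28.2 + 11.3)/2 = 19.75 °C
0.408 Ra = 0.408 × 27.8 = 11.3424 mm/d equivalent
ET₀ = 0.0023 × 11.3424 × (19.75 + 17.8) × √16.9 = 0.0023 × 11.3424 × 37.55 × 4.1110 = 4.0271 mm/d
ETc = Kc × ET₀ = 1.06 × 4.0271 = 4.2687 mm/d
Over 14 days: 4.2687 × 14 = 59.762 mm

60 mm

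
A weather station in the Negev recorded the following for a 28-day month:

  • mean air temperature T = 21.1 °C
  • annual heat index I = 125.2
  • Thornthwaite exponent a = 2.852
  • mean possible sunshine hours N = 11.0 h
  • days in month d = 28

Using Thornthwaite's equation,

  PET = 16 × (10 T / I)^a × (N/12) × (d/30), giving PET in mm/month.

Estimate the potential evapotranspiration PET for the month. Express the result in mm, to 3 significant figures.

10T/I = 10 × 21.1 / 125.2 = 1.6853
(10T/I)^a = 1.6853^2.852 = 4.4308
Uncorrected PET = 16 × 4.4308 = 70.893 mm
Correction = (N/12)(d/30) = (11.0/12)(28/30) = 0.8556
PET = 70.893 × 0.8556 = 60.656 mm/month

60.7 mm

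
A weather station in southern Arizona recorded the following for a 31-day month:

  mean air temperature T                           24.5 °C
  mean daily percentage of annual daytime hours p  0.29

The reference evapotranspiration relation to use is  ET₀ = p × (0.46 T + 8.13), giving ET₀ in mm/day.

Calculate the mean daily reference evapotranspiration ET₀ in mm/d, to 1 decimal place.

ET₀ = 0.29 × (0.46 × 24.5 + 8.13) = 0.29 × 19.400 = 5.6260 mm/d

5.6 mm/d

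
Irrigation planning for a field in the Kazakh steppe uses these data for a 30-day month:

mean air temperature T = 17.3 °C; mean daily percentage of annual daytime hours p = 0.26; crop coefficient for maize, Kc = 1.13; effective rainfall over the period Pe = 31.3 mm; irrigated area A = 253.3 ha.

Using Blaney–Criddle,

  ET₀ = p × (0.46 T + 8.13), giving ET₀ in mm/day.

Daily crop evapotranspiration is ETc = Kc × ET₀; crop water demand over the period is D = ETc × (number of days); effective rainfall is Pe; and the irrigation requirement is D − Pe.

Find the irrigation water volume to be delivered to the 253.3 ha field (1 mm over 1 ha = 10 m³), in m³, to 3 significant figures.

280000 m³

ET₀ = 0.26 × (0.46 × 17.3 + 8.13) = 0.26 × 16.088 = 4.1829 mm/d
ETc = Kc × ET₀ = 1.13 × 4.1829 = 4.7267 mm/d
Crop demand D = ETc × 30 d = 4.7267 × 30 = 141.801 mm
D − Pe = 141.801 − 31.3 = 110.501 mm
Volume = 110.501 mm × 253.3 ha × 10 = 279899.0 m³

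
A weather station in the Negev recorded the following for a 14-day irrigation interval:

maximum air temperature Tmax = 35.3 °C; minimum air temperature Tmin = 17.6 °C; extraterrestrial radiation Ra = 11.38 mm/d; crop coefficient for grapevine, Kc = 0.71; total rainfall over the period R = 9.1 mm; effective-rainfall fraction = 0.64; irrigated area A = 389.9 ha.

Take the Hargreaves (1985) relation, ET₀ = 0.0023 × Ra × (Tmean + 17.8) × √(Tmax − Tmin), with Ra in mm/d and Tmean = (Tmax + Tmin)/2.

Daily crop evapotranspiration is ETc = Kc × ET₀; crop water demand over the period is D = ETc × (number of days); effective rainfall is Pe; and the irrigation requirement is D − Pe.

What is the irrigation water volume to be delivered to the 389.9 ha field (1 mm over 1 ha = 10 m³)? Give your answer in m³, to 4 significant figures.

Tmean = (35.3 + 17.6)/2 = 26.45 °C
ET₀ = 0.0023 × 11.38 × (26.45 + 17.8) × √17.7 = 0.0023 × 11.38 × 44.25 × 4.2071 = 4.8727 mm/d
ETc = Kc × ET₀ = 0.71 × 4.8727 = 3.4596 mm/d
Crop demand D = ETc × 14 d = 3.4596 × 14 = 48.434 mm
Pe = 0.64 × 9.1 = 5.824 mm
D − Pe = 48.434 − 5.824 = 42.610 mm
Volume = 42.610 mm × 389.9 ha × 10 = 166136.4 m³

166100 m³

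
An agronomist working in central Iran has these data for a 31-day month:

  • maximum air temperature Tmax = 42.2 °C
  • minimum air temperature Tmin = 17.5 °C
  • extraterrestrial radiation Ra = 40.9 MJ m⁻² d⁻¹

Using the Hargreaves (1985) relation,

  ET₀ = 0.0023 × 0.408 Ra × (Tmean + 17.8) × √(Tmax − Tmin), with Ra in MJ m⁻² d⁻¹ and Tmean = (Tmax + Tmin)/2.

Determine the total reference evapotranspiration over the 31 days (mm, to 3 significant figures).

Tmean = (42.2 + 17.5)/2 = 29.85 °C
0.408 Ra = 0.408 × 40.9 = 16.6872 mm/d equivalent
ET₀ = 0.0023 × 16.6872 × (29.85 + 17.8) × √24.7 = 0.0023 × 16.6872 × 47.65 × 4.9699 = 9.0891 mm/d
Over 31 days: 9.0891 × 31 = 281.762 mm

282 mm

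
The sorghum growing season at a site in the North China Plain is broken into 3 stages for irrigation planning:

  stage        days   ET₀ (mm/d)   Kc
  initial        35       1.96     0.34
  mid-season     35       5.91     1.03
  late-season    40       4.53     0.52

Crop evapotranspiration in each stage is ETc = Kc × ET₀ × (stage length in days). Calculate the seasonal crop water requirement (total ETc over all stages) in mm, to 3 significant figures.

331 mm

initial: 0.34 × 1.96 × 35 = 23.32 mm
mid-season: 1.03 × 5.91 × 35 = 213.06 mm
late-season: 0.52 × 4.53 × 40 = 94.22 mm
Seasonal total = 330.60 mm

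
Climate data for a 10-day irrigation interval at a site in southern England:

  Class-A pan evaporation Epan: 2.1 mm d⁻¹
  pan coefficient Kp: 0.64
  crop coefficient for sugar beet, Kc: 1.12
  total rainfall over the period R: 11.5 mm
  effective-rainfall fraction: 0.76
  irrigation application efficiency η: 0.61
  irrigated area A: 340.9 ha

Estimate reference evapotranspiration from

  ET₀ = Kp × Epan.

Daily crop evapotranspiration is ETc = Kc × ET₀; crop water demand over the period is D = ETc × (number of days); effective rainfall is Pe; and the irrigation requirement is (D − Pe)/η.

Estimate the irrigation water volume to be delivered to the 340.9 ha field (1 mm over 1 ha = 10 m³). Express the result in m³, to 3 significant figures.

35300 m³

ET₀ = 0.64 × 2.1 = 1.3440 mm/d
ETc = Kc × ET₀ = 1.12 × 1.3440 = 1.5053 mm/d
Crop demand D = ETc × 10 d = 1.5053 × 10 = 15.053 mm
Pe = 0.76 × 11.5 = 8.740 mm
D − Pe = 15.053 − 8.740 = 6.313 mm
Gross irrigation = 6.313 / 0.61 = 10.349 mm
Volume = 10.349 mm × 340.9 ha × 10 = 35279.7 m³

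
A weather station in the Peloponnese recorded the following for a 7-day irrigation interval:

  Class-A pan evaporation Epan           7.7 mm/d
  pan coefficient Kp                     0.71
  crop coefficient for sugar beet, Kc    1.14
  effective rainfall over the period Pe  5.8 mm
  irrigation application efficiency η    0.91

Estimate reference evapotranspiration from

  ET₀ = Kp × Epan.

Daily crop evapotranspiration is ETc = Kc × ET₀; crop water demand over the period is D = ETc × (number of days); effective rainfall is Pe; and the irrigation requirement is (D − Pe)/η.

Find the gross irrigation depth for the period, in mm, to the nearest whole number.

42 mm

ET₀ = 0.71 × 7.7 = 5.4670 mm/d
ETc = Kc × ET₀ = 1.14 × 5.4670 = 6.2324 mm/d
Crop demand D = ETc × 7 d = 6.2324 × 7 = 43.627 mm
D − Pe = 43.627 − 5.8 = 37.827 mm
Gross irrigation = 37.827 / 0.91 = 41.568 mm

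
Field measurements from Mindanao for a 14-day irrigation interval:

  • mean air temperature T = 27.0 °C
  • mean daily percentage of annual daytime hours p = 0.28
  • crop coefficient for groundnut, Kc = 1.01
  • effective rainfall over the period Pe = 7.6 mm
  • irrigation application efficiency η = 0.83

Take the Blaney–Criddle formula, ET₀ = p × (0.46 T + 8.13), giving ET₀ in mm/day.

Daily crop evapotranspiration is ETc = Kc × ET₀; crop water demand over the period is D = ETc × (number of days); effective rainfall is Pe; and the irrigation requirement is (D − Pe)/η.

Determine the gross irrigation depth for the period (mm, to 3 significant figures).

88.9 mm

ET₀ = 0.28 × (0.46 × 27.0 + 8.13) = 0.28 × 20.550 = 5.7540 mm/d
ETc = Kc × ET₀ = 1.01 × 5.7540 = 5.8115 mm/d
Crop demand D = ETc × 14 d = 5.8115 × 14 = 81.361 mm
D − Pe = 81.361 − 7.6 = 73.761 mm
Gross irrigation = 73.761 / 0.83 = 88.869 mm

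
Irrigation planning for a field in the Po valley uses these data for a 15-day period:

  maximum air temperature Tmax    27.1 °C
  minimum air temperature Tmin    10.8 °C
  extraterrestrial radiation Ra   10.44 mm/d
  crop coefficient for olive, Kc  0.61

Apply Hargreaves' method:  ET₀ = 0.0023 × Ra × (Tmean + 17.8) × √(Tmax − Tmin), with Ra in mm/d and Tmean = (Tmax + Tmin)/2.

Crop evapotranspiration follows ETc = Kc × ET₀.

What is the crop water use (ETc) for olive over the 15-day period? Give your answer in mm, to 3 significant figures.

Tmean = (27.1 + 10.8)/2 = 18.95 °C
ET₀ = 0.0023 × 10.44 × (18.95 + 17.8) × √16.3 = 0.0023 × 10.44 × 36.75 × 4.0373 = 3.5627 mm/d
ETc = Kc × ET₀ = 0.61 × 3.5627 = 2.1732 mm/d
Over 15 days: 2.1732 × 15 = 32.598 mm

32.6 mm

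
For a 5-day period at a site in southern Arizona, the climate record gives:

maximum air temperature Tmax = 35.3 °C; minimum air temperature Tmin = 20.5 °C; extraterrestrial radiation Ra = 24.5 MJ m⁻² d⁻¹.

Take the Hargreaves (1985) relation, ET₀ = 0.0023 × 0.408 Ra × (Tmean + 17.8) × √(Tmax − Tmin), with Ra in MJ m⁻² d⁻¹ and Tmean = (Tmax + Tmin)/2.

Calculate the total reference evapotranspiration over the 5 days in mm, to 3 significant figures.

Tmean = (35.3 + 20.5)/2 = 27.90 °C
0.408 Ra = 0.408 × 24.5 = 9.9960 mm/d equivalent
ET₀ = 0.0023 × 9.9960 × (27.90 + 17.8) × √14.8 = 0.0023 × 9.9960 × 45.70 × 3.8471 = 4.0421 mm/d
Over 5 days: 4.0421 × 5 = 20.211 mm

20.2 mm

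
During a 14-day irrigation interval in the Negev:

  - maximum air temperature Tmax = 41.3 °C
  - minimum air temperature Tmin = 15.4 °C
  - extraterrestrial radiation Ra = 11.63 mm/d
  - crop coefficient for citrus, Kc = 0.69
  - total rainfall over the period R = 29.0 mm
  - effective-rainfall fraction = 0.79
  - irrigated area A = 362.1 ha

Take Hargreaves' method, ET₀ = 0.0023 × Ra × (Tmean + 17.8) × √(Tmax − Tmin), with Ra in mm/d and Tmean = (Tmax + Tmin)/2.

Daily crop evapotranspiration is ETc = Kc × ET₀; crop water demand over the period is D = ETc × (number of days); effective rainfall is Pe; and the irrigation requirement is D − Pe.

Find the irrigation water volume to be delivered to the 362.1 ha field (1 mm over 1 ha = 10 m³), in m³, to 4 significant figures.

Tmean = (41.3 + 15.4)/2 = 28.35 °C
ET₀ = 0.0023 × 11.63 × (28.35 + 17.8) × √25.9 = 0.0023 × 11.63 × 46.15 × 5.0892 = 6.2824 mm/d
ETc = Kc × ET₀ = 0.69 × 6.2824 = 4.3349 mm/d
Crop demand D = ETc × 14 d = 4.3349 × 14 = 60.689 mm
Pe = 0.79 × 29.0 = 22.910 mm
D − Pe = 60.689 − 22.910 = 37.779 mm
Volume = 37.779 mm × 362.1 ha × 10 = 136797.8 m³

136800 m³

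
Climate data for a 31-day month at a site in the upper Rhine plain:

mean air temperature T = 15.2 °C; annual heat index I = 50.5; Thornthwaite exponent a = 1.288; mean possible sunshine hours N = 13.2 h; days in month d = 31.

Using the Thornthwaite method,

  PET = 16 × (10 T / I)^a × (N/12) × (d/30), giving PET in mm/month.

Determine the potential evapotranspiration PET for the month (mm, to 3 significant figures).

10T/I = 10 × 15.2 / 50.5 = 3.0099
(10T/I)^a = 3.0099^1.288 = 4.1340
Uncorrected PET = 16 × 4.1340 = 66.144 mm
Correction = (N/12)(d/30) = (13.2/12)(31/30) = 1.1367
PET = 66.144 × 1.1367 = 75.186 mm/month

75.2 mm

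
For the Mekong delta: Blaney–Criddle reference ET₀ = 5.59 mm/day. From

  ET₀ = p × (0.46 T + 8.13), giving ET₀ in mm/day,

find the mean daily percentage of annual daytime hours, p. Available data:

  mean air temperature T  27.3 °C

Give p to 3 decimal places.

0.270

p = ET₀ / (0.46 T + 8.13) = 5.59 / (0.46 × 27.3 + 8.13) = 5.59 / 20.688 = 0.2702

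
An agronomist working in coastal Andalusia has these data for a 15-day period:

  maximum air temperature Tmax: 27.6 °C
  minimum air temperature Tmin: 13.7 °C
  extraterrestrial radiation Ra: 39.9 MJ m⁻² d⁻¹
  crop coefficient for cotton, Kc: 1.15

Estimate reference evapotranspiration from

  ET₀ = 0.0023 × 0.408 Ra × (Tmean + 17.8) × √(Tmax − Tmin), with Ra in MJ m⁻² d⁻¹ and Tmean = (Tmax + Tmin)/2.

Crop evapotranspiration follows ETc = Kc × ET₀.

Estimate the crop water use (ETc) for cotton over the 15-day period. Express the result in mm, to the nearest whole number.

Tmean = (27.6 + 13.7)/2 = 20.65 °C
0.408 Ra = 0.408 × 39.9 = 16.2792 mm/d equivalent
ET₀ = 0.0023 × 16.2792 × (20.65 + 17.8) × √13.9 = 0.0023 × 16.2792 × 38.45 × 3.7283 = 5.3675 mm/d
ETc = Kc × ET₀ = 1.15 × 5.3675 = 6.1726 mm/d
Over 15 days: 6.1726 × 15 = 92.589 mm

93 mm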